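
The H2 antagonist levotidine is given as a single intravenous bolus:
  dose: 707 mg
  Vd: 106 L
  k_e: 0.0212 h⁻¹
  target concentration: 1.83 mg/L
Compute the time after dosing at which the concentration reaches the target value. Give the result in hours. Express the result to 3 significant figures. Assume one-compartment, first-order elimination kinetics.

61.0 h

C₀ = Dose / Vd = 707.0 / 106 = 6.670 mg/L
t = ln(C₀ / C) / k = ln(6.670 / 1.83) / 0.02120
  = ln(3.645) / 0.02120 = 1.293 / 0.02120 = 60.99 h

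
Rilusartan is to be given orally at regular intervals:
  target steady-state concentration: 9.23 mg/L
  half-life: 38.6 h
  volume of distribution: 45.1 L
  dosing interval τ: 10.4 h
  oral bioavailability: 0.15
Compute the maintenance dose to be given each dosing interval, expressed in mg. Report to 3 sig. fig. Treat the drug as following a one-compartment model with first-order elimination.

518 mg

k = ln2 / t½ = 0.693147 / 38.6 = 0.01796 h⁻¹
CL = k × Vd = 0.01796 × 45.1 = 0.8100 L/h
At steady state, F × (Dose/τ) = Css × CL.
Dose = Css × CL × τ / F = 9.23 × 0.8100 × 10.4 / 0.15 = 518.4 mg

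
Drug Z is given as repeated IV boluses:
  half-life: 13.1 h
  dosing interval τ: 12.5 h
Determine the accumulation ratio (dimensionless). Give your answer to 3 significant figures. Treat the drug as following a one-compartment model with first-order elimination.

2.07

k = ln2 / t½ = 0.693147 / 13.1 = 0.05291 h⁻¹
e^(−kτ) = e^(−0.05291 × 12.5) = 0.5161
Accumulation ratio R = 1 / (1 − e^(−kτ)) = 1 / (1 − 0.5161) = 2.067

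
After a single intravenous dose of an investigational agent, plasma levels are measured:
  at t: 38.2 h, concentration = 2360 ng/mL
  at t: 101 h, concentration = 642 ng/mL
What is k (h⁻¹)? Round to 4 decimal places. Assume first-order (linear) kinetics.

k = ln(C₁/C₂) / (t₂ − t₁) = ln(2360/642) / (101 − 38.2)
  = 1.302 / 62.80 = 0.02073 h⁻¹

0.0207 h⁻¹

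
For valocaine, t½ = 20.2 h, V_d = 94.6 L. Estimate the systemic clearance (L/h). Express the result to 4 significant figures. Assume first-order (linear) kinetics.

3.246 L/h

k = ln2 / t½ = 0.693147 / 20.2 = 0.03431 h⁻¹
CL = k × Vd = 0.03431 × 94.6 = 3.246 L/h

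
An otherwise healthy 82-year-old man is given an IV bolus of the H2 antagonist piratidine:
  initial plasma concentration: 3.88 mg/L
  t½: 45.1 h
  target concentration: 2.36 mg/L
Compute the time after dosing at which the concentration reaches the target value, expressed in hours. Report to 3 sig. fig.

k = ln2 / t½ = 0.693147 / 45.1 = 0.01537 h⁻¹
t = ln(C₀ / C) / k = ln(3.880 / 2.36) / 0.01537
  = ln(1.644) / 0.01537 = 0.4971 / 0.01537 = 32.34 h

32.3 h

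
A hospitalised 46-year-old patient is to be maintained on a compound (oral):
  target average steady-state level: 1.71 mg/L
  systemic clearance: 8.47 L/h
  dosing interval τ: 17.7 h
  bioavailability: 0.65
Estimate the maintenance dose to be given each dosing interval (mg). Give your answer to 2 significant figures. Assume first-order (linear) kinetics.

390 mg

At steady state, F × (Dose/τ) = Css × CL.
Dose = Css × CL × τ / F = 1.71 × 8.470 × 17.7 / 0.65 = 394.4 mg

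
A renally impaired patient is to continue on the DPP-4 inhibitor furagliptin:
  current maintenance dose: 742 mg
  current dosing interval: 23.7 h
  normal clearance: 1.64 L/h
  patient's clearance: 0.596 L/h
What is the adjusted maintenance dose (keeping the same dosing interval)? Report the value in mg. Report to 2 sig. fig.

To keep the same average steady-state level, dosing rate must scale with clearance.
CL ratio = 0.596 / 1.64 = 0.3634
New dose (same interval) = 742 × 0.3634 = 269.6 mg

270 mg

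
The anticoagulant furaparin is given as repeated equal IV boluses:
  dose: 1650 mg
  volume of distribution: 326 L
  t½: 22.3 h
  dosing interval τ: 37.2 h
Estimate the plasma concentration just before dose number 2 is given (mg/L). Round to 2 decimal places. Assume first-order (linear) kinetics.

C₀ per dose = Dose / Vd = 1650 / 326 = 5.061 mg/L
k = ln2 / t½ = 0.693147 / 22.3 = 0.03108 h⁻¹
Fraction remaining after one interval: r = e^(−kτ) = e^(−0.03108 × 37.2) = 0.3147
Before dose 2, 1 dose has been given (aged 1τ).
C_trough = C₀ × r = 5.061 × 0.3147 = 1.593 mg/L

1.59 mg/L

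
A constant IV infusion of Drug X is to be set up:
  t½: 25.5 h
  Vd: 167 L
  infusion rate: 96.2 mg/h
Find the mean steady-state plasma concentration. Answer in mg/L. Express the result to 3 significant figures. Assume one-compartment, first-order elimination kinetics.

21.2 mg/L

k = ln2 / t½ = 0.693147 / 25.5 = 0.02718 h⁻¹
CL = k × Vd = 0.02718 × 167 = 4.539 L/h
At steady state Css = R₀ / CL = 96.2 / 4.539 = 21.19 mg/L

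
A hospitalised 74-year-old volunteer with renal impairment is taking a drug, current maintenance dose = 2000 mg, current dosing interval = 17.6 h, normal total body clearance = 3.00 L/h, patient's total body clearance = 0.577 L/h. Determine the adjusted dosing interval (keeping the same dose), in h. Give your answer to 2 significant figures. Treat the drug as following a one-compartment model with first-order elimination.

To keep the same average steady-state level, dosing rate must scale with clearance.
CL ratio = 0.577 / 3.00 = 0.1923
New interval (same dose) = 17.6 / 0.1923 = 91.52 h

92 h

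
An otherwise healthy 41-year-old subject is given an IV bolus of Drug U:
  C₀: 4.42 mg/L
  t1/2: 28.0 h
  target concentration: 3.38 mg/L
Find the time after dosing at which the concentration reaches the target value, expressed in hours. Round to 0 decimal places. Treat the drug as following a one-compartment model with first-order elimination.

k = ln2 / t½ = 0.693147 / 28.0 = 0.02476 h⁻¹
t = ln(C₀ / C) / k = ln(4.420 / 3.38) / 0.02476
  = ln(1.308) / 0.02476 = 0.2685 / 0.02476 = 10.84 h

11 h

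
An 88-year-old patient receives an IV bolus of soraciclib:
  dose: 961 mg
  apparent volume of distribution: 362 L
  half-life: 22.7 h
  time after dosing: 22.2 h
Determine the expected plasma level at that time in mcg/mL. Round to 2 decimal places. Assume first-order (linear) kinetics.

1.35 mcg/mL

C₀ = Dose / Vd = 961.0 / 362 = 2.655 mg/L
k = ln2 / t½ = 0.693147 / 22.7 = 0.03054 h⁻¹
C = C₀ · e^(−k·t) = 2.655 × e^(−0.03054 × 22.2)
  = 2.655 × 0.5076 = 1.348 mg/L
(1.348 mg/L = 1.348 mcg/mL)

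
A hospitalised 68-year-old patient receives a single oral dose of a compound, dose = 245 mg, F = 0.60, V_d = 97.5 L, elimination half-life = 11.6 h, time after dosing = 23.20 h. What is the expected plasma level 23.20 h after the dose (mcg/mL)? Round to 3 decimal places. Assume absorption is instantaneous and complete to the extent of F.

0.377 mcg/mL

Amount reaching circulation = F × Dose = 0.60 × 245.0 = 147.0 mg
C₀ = F·Dose / Vd = 147.0 / 97.5 = 1.508 mg/L
k = ln2 / t½ = 0.693147 / 11.6 = 0.05975 h⁻¹
t / t½ = 23.20 / 11.6 = 2 half-lives
C = C₀ × (1/2)^2 = 1.508 × 0.2500 = 0.3770 mg/L
(0.3770 mg/L = 0.3770 mcg/mL)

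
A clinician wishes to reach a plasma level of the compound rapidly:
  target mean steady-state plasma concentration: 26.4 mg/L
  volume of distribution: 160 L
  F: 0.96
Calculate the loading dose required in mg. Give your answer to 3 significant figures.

4400 mg

LD = Css × Vd / F = 26.4 × 160 / 0.96 = 4400 mg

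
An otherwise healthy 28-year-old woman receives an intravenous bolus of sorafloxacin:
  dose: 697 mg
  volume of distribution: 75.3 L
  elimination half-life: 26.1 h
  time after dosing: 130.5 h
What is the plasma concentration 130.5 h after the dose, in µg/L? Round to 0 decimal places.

289 µg/L

C₀ = Dose / Vd = 697.0 / 75.3 = 9.256 mg/L
k = ln2 / t½ = 0.693147 / 26.1 = 0.02656 h⁻¹
t / t½ = 130.5 / 26.1 = 5 half-lives
C = C₀ × (1/2)^5 = 9.256 × 0.03125 = 0.2893 mg/L
Convert: 0.2893 mg/L × 1000 = 289.3 µg/L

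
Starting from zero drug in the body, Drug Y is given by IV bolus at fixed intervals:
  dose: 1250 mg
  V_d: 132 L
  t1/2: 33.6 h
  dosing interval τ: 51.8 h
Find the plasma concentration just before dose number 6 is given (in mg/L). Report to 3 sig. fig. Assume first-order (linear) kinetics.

C₀ per dose = Dose / Vd = 1250 / 132 = 9.470 mg/L
k = ln2 / t½ = 0.693147 / 33.6 = 0.02063 h⁻¹
Fraction remaining after one interval: r = e^(−kτ) = e^(−0.02063 × 51.8) = 0.3435
Before dose 6, 5 doses have been given (aged 1τ, 2τ, 3τ, 4τ, 5τ).
C_trough = C₀ × (r + r² + … + r^5) = C₀ × r(1−r^5)/(1−r)
        = 9.470 × 0.3435 × (1 − 0.004782) / (1 − 0.3435) = 4.931 mg/L

4.93 mg/L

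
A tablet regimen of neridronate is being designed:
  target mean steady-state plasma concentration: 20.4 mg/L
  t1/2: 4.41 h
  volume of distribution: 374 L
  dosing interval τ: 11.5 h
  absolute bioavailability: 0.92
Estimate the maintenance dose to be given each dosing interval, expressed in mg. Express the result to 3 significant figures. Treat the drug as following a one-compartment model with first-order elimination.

15000 mg

k = ln2 / t½ = 0.693147 / 4.41 = 0.1572 h⁻¹
CL = k × Vd = 0.1572 × 374 = 58.79 L/h
At steady state, F × (Dose/τ) = Css × CL.
Dose = Css × CL × τ / F = 20.4 × 58.79 × 11.5 / 0.92 = 14990 mg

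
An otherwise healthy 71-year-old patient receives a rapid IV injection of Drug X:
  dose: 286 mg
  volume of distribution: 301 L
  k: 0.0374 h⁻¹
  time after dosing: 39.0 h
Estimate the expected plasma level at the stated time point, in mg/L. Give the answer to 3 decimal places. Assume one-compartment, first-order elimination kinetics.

0.221 mg/L

C₀ = Dose / Vd = 286.0 / 301 = 0.9502 mg/L
C = C₀ · e^(−k·t) = 0.9502 × e^(−0.03740 × 39.0)
  = 0.9502 × 0.2326 = 0.2210 mg/L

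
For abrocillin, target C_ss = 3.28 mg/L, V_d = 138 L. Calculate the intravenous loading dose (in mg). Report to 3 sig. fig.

453 mg

LD = Css × Vd = 3.28 × 138 = 452.6 mg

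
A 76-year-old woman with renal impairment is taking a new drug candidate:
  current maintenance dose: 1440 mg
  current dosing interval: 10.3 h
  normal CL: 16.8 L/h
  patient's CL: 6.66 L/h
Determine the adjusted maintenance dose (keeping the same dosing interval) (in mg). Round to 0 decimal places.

571 mg

To keep the same average steady-state level, dosing rate must scale with clearance.
CL ratio = 6.66 / 16.8 = 0.3964
New dose (same interval) = 1440 × 0.3964 = 570.8 mg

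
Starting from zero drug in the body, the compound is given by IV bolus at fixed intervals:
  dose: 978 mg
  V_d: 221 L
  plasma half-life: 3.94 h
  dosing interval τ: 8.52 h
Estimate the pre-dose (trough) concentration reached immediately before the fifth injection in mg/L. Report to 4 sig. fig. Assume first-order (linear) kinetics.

1.270 mg/L

C₀ per dose = Dose / Vd = 978 / 221 = 4.425 mg/L
k = ln2 / t½ = 0.693147 / 3.94 = 0.1759 h⁻¹
Fraction remaining after one interval: r = e^(−kτ) = e^(−0.1759 × 8.52) = 0.2234
Before dose 5, 4 doses have been given (aged 1τ, 2τ, 3τ, 4τ).
C_trough = C₀ × (r + r² + … + r^4) = C₀ × r(1−r^4)/(1−r)
        = 4.425 × 0.2234 × (1 − 0.002491) / (1 − 0.2234) = 1.270 mg/L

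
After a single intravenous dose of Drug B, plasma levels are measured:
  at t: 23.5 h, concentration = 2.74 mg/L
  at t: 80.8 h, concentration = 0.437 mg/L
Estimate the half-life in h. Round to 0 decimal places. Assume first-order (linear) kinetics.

k = ln(C₁/C₂) / (t₂ − t₁) = ln(2.74/0.437) / (80.8 − 23.5)
  = 1.836 / 57.30 = 0.03204 h⁻¹
t½ = ln2 / k = 0.693147 / 0.03204 = 21.63 h

22 h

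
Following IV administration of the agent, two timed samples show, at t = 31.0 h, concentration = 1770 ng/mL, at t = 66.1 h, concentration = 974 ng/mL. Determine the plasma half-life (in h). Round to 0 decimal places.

k = ln(C₁/C₂) / (t₂ − t₁) = ln(1770/974) / (66.1 − 31.0)
  = 0.5973 / 35.10 = 0.01702 h⁻¹
t½ = ln2 / k = 0.693147 / 0.01702 = 40.73 h

41 h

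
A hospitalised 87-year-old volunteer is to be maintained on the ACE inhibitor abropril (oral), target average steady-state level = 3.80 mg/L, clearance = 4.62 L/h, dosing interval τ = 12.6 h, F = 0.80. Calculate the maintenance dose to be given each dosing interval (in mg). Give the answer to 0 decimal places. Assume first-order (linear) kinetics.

At steady state, F × (Dose/τ) = Css × CL.
Dose = Css × CL × τ / F = 3.80 × 4.620 × 12.6 / 0.80 = 276.5 mg

277 mg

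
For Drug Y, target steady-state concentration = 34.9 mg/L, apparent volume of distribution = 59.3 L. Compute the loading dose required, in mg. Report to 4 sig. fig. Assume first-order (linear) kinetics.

2070 mg

LD = Css × Vd = 34.9 × 59.3 = 2070 mg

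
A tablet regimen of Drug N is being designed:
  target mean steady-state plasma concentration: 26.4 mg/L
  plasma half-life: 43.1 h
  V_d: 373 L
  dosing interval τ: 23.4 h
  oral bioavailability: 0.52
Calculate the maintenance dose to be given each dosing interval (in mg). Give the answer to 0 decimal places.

k = ln2 / t½ = 0.693147 / 43.1 = 0.01608 h⁻¹
CL = k × Vd = 0.01608 × 373 = 5.998 L/h
At steady state, F × (Dose/τ) = Css × CL.
Dose = Css × CL × τ / F = 26.4 × 5.998 × 23.4 / 0.52 = 7126 mg

7126 mg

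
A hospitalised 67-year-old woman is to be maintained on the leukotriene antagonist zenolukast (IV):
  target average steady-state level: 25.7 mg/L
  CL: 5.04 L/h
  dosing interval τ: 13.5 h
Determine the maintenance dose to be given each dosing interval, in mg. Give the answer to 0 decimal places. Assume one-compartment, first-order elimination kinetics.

1749 mg

At steady state, Dose/τ = Css × CL.
Dose = Css × CL × τ = 25.7 × 5.040 × 13.5 = 1749 mg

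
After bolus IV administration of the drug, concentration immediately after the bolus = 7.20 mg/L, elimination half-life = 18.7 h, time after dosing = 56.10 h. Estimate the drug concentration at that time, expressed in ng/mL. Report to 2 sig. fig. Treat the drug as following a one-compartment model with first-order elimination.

k = ln2 / t½ = 0.693147 / 18.7 = 0.03707 h⁻¹
t / t½ = 56.10 / 18.7 = 3 half-lives
C = C₀ × (1/2)^3 = 7.200 × 0.1250 = 0.9000 mg/L
Convert: 0.9000 mg/L × 1000 = 900.0 ng/mL

900 ng/mL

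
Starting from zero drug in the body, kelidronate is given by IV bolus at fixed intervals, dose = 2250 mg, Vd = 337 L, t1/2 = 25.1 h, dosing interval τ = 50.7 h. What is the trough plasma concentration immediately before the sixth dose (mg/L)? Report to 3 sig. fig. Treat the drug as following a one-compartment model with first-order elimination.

2.18 mg/L

C₀ per dose = Dose / Vd = 2250 / 337 = 6.677 mg/L
k = ln2 / t½ = 0.693147 / 25.1 = 0.02762 h⁻¹
Fraction remaining after one interval: r = e^(−kτ) = e^(−0.02762 × 50.7) = 0.2465
Before dose 6, 5 doses have been given (aged 1τ, 2τ, 3τ, 4τ, 5τ).
C_trough = C₀ × (r + r² + … + r^5) = C₀ × r(1−r^5)/(1−r)
        = 6.677 × 0.2465 × (1 − 0.0009101) / (1 − 0.2465) = 2.182 mg/L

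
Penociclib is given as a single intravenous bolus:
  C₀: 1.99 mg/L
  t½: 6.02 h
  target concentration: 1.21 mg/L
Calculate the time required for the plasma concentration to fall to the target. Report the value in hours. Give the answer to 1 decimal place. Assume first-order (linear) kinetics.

k = ln2 / t½ = 0.693147 / 6.02 = 0.1151 h⁻¹
t = ln(C₀ / C) / k = ln(1.990 / 1.21) / 0.1151
  = ln(1.645) / 0.1151 = 0.4977 / 0.1151 = 4.324 h

4.3 h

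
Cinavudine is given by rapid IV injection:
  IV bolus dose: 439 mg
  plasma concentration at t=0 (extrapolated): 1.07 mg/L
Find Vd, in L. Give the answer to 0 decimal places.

410 L

Vd = Dose / C₀ = 439.0 / 1.07 = 410.3 L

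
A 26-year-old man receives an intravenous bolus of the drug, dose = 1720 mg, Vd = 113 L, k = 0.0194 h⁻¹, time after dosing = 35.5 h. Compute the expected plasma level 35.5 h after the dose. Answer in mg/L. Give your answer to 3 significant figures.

C₀ = Dose / Vd = 1720 / 113 = 15.22 mg/L
C = C₀ · e^(−k·t) = 15.22 × e^(−0.01940 × 35.5)
  = 15.22 × 0.5022 = 7.643 mg/L

7.64 mg/L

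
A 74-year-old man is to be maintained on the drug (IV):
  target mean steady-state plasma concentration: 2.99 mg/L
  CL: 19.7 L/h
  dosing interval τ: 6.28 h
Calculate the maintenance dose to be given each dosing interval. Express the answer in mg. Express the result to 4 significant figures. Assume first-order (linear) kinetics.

At steady state, Dose/τ = Css × CL.
Dose = Css × CL × τ = 2.99 × 19.70 × 6.28 = 369.9 mg

369.9 mg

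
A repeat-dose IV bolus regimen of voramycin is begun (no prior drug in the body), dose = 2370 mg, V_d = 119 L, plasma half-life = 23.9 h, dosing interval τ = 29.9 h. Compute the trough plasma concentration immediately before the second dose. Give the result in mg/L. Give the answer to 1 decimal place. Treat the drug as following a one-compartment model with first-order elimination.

C₀ per dose = Dose / Vd = 2370 / 119 = 19.92 mg/L
k = ln2 / t½ = 0.693147 / 23.9 = 0.02900 h⁻¹
Fraction remaining after one interval: r = e^(−kτ) = e^(−0.02900 × 29.9) = 0.4202
Before dose 2, 1 dose has been given (aged 1τ).
C_trough = C₀ × r = 19.92 × 0.4202 = 8.370 mg/L

8.4 mg/L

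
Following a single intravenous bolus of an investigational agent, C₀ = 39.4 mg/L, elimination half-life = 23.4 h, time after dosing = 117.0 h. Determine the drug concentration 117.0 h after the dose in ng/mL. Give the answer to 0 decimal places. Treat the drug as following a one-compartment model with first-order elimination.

1231 ng/mL

k = ln2 / t½ = 0.693147 / 23.4 = 0.02962 h⁻¹
t / t½ = 117.0 / 23.4 = 5 half-lives
C = C₀ × (1/2)^5 = 39.40 × 0.03125 = 1.231 mg/L
Convert: 1.231 mg/L × 1000 = 1231 ng/mL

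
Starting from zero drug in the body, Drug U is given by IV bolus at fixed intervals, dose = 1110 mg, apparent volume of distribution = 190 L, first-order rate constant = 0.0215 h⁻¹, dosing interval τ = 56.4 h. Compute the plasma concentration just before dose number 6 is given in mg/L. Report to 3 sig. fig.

C₀ per dose = Dose / Vd = 1110 / 190 = 5.842 mg/L
Fraction remaining after one interval: r = e^(−kτ) = e^(−0.02150 × 56.4) = 0.2974
Before dose 6, 5 doses have been given (aged 1τ, 2τ, 3τ, 4τ, 5τ).
C_trough = C₀ × (r + r² + … + r^5) = C₀ × r(1−r^5)/(1−r)
        = 5.842 × 0.2974 × (1 − 0.002327) / (1 − 0.2974) = 2.467 mg/L

2.47 mg/L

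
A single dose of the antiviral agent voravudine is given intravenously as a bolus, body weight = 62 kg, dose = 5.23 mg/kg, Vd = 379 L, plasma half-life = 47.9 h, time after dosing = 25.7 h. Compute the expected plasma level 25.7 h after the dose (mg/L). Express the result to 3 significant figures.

Total dose = 5.23 × 62 = 324.3 mg
C₀ = Dose / Vd = 324.3 / 379 = 0.8557 mg/L
k = ln2 / t½ = 0.693147 / 47.9 = 0.01447 h⁻¹
C = C₀ · e^(−k·t) = 0.8557 × e^(−0.01447 × 25.7)
  = 0.8557 × 0.6894 = 0.5899 mg/L

0.590 mg/L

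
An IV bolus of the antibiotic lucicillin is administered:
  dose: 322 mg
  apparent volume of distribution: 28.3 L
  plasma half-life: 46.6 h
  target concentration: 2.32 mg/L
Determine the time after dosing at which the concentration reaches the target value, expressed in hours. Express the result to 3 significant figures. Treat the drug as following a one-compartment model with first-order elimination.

107 h

C₀ = Dose / Vd = 322.0 / 28.3 = 11.38 mg/L
k = ln2 / t½ = 0.693147 / 46.6 = 0.01487 h⁻¹
t = ln(C₀ / C) / k = ln(11.38 / 2.32) / 0.01487
  = ln(4.905) / 0.01487 = 1.590 / 0.01487 = 106.9 h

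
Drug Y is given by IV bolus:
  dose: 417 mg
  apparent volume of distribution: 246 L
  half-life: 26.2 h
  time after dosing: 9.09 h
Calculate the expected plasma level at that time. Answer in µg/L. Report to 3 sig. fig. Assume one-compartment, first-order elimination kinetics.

1330 µg/L

C₀ = Dose / Vd = 417.0 / 246 = 1.695 mg/L
k = ln2 / t½ = 0.693147 / 26.2 = 0.02646 h⁻¹
C = C₀ · e^(−k·t) = 1.695 × e^(−0.02646 × 9.09)
  = 1.695 × 0.7862 = 1.333 mg/L
Convert: 1.333 mg/L × 1000 = 1333 µg/L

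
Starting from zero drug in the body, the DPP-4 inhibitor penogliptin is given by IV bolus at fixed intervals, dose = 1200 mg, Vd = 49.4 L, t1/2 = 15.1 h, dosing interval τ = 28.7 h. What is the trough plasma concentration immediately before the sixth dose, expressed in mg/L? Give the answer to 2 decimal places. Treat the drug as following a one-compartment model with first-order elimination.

C₀ per dose = Dose / Vd = 1200 / 49.4 = 24.29 mg/L
k = ln2 / t½ = 0.693147 / 15.1 = 0.04590 h⁻¹
Fraction remaining after one interval: r = e^(−kτ) = e^(−0.04590 × 28.7) = 0.2678
Before dose 6, 5 doses have been given (aged 1τ, 2τ, 3τ, 4τ, 5τ).
C_trough = C₀ × (r + r² + … + r^5) = C₀ × r(1−r^5)/(1−r)
        = 24.29 × 0.2678 × (1 − 0.001377) / (1 − 0.2678) = 8.872 mg/L

8.87 mg/L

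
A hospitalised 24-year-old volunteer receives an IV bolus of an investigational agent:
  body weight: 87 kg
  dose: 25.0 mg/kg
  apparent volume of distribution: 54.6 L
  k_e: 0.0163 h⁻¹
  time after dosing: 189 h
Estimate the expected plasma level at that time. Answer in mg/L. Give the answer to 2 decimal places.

Total dose = 25.0 × 87 = 2175 mg
C₀ = Dose / Vd = 2175 / 54.6 = 39.84 mg/L
C = C₀ · e^(−k·t) = 39.84 × e^(−0.01630 × 189)
  = 39.84 × 0.04593 = 1.830 mg/L

1.83 mg/L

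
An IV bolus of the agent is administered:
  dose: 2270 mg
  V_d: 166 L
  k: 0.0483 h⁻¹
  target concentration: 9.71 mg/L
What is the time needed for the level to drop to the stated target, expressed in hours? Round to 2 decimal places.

7.09 h

C₀ = Dose / Vd = 2270 / 166 = 13.67 mg/L
t = ln(C₀ / C) / k = ln(13.67 / 9.71) / 0.04830
  = ln(1.408) / 0.04830 = 0.3422 / 0.04830 = 7.085 h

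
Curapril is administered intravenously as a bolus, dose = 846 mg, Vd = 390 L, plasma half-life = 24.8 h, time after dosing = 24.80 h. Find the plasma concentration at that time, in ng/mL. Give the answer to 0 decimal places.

C₀ = Dose / Vd = 846.0 / 390 = 2.169 mg/L
k = ln2 / t½ = 0.693147 / 24.8 = 0.02795 h⁻¹
t / t½ = 24.80 / 24.8 = 1 half-lives
C = C₀ × (1/2)^1 = 2.169 × 0.5000 = 1.085 mg/L
Convert: 1.085 mg/L × 1000 = 1085 ng/mL

1085 ng/mL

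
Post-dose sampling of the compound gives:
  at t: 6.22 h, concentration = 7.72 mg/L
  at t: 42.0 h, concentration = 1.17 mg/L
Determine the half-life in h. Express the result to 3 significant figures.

k = ln(C₁/C₂) / (t₂ − t₁) = ln(7.72/1.17) / (42.0 − 6.22)
  = 1.887 / 35.78 = 0.05274 h⁻¹
t½ = ln2 / k = 0.693147 / 0.05274 = 13.14 h

13.1 h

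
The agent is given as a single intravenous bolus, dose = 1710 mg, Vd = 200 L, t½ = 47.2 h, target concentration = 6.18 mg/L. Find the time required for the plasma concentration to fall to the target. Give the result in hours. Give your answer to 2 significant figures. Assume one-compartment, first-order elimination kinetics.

C₀ = Dose / Vd = 1710 / 200 = 8.550 mg/L
k = ln2 / t½ = 0.693147 / 47.2 = 0.01469 h⁻¹
t = ln(C₀ / C) / k = ln(8.550 / 6.18) / 0.01469
  = ln(1.383) / 0.01469 = 0.3243 / 0.01469 = 22.08 h

22 h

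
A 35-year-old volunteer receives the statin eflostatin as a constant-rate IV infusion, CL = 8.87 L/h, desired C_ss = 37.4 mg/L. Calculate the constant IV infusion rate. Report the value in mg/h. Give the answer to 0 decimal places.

332 mg/h

At steady state, infusion rate R₀ = Css × CL = 37.4 × 8.870 = 331.7 mg/h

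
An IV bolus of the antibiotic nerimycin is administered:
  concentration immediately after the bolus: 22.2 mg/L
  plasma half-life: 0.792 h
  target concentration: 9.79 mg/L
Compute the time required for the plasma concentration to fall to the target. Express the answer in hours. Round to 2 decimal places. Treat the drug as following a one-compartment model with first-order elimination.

0.94 h

k = ln2 / t½ = 0.693147 / 0.792 = 0.8752 h⁻¹
t = ln(C₀ / C) / k = ln(22.20 / 9.79) / 0.8752
  = ln(2.268) / 0.8752 = 0.8189 / 0.8752 = 0.9357 h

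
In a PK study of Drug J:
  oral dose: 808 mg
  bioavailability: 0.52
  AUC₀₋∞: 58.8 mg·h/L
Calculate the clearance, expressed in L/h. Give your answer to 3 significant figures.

7.15 L/h

CL = F·Dose / AUC = 0.52 × 808 / 58.8 = 7.146 L/h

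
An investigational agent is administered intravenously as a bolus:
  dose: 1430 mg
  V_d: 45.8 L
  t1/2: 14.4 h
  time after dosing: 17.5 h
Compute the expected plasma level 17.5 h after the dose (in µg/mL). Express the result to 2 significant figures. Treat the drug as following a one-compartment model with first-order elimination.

13 µg/mL

C₀ = Dose / Vd = 1430 / 45.8 = 31.22 mg/L
k = ln2 / t½ = 0.693147 / 14.4 = 0.04814 h⁻¹
C = C₀ · e^(−k·t) = 31.22 × e^(−0.04814 × 17.5)
  = 31.22 × 0.4307 = 13.45 mg/L
(13.45 mg/L = 13.45 µg/mL)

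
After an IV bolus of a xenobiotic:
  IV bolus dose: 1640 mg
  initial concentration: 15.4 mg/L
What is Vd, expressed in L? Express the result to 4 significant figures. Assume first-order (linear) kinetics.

106.5 L

Vd = Dose / C₀ = 1640 / 15.4 = 106.5 L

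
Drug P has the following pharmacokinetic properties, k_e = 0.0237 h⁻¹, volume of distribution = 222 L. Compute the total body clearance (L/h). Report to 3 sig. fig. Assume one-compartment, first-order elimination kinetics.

5.26 L/h

CL = k × Vd = 0.0237 × 222 = 5.261 L/h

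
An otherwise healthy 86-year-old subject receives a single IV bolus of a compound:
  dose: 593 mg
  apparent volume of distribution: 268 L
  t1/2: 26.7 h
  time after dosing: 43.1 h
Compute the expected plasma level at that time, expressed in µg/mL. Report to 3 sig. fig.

C₀ = Dose / Vd = 593.0 / 268 = 2.213 mg/L
k = ln2 / t½ = 0.693147 / 26.7 = 0.02596 h⁻¹
C = C₀ · e^(−k·t) = 2.213 × e^(−0.02596 × 43.1)
  = 2.213 × 0.3266 = 0.7228 mg/L
(0.7228 mg/L = 0.7228 µg/mL)

0.723 µg/mL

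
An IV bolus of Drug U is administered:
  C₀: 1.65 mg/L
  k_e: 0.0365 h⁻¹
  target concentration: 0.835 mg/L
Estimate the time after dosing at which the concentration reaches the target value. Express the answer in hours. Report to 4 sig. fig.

18.66 h

t = ln(C₀ / C) / k = ln(1.650 / 0.835) / 0.03650
  = ln(1.976) / 0.03650 = 0.6811 / 0.03650 = 18.66 h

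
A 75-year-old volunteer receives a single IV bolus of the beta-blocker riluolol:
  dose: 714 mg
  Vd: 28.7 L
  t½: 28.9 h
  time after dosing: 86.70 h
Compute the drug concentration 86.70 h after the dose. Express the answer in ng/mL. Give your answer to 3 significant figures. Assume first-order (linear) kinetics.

C₀ = Dose / Vd = 714.0 / 28.7 = 24.88 mg/L
k = ln2 / t½ = 0.693147 / 28.9 = 0.02398 h⁻¹
t / t½ = 86.70 / 28.9 = 3 half-lives
C = C₀ × (1/2)^3 = 24.88 × 0.1250 = 3.110 mg/L
Convert: 3.110 mg/L × 1000 = 3110 ng/mL

3110 ng/mL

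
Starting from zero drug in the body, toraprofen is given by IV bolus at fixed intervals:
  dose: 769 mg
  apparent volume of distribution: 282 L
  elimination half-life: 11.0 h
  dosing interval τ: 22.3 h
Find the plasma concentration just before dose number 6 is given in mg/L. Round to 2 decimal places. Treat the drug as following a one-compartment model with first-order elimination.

0.89 mg/L

C₀ per dose = Dose / Vd = 769 / 282 = 2.727 mg/L
k = ln2 / t½ = 0.693147 / 11.0 = 0.06301 h⁻¹
Fraction remaining after one interval: r = e^(−kτ) = e^(−0.06301 × 22.3) = 0.2453
Before dose 6, 5 doses have been given (aged 1τ, 2τ, 3τ, 4τ, 5τ).
C_trough = C₀ × (r + r² + … + r^5) = C₀ × r(1−r^5)/(1−r)
        = 2.727 × 0.2453 × (1 − 0.0008882) / (1 − 0.2453) = 0.8856 mg/L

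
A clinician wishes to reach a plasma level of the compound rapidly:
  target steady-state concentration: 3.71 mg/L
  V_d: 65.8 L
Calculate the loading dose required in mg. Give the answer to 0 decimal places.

244 mg

LD = Css × Vd = 3.71 × 65.8 = 244.1 mg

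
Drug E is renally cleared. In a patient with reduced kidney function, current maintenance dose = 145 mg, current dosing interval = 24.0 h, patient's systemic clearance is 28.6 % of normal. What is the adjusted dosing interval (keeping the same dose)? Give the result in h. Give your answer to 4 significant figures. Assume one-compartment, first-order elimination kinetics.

83.92 h

To keep the same average steady-state level, dosing rate must scale with clearance.
CL ratio = 28.6 / 100 = 0.2860
New interval (same dose) = 24.0 / 0.2860 = 83.92 h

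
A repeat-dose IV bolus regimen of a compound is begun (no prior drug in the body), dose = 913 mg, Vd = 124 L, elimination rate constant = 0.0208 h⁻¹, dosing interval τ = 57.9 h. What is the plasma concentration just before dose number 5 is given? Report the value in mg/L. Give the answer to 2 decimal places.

C₀ per dose = Dose / Vd = 913 / 124 = 7.363 mg/L
Fraction remaining after one interval: r = e^(−kτ) = e^(−0.02080 × 57.9) = 0.2999
Before dose 5, 4 doses have been given (aged 1τ, 2τ, 3τ, 4τ).
C_trough = C₀ × (r + r² + … + r^4) = C₀ × r(1−r^4)/(1−r)
        = 7.363 × 0.2999 × (1 − 0.008089) / (1 − 0.2999) = 3.129 mg/L

3.13 mg/L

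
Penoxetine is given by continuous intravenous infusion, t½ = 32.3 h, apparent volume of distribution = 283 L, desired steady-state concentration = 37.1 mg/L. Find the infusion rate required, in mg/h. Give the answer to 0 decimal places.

225 mg/h

k = ln2 / t½ = 0.693147 / 32.3 = 0.02146 h⁻¹
CL = k × Vd = 0.02146 × 283 = 6.073 L/h
At steady state, infusion rate R₀ = Css × CL = 37.1 × 6.073 = 225.3 mg/h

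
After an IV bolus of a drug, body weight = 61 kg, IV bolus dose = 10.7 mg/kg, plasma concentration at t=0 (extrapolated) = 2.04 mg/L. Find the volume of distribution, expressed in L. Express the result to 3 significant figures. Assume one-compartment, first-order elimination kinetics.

Dose = 10.7 × 61 = 652.7 mg
Vd = Dose / C₀ = 652.7 / 2.04 = 320.0 L

320 L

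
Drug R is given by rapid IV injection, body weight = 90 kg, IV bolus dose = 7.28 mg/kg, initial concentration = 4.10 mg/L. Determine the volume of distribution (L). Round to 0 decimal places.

Dose = 7.28 × 90 = 655.2 mg
Vd = Dose / C₀ = 655.2 / 4.10 = 159.8 L

160 L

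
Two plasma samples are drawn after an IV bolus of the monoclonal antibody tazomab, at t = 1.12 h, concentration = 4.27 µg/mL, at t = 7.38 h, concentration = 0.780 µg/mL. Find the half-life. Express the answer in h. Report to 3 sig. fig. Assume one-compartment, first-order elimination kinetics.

k = ln(C₁/C₂) / (t₂ − t₁) = ln(4.27/0.780) / (7.38 − 1.12)
  = 1.700 / 6.260 = 0.2716 h⁻¹
t½ = ln2 / k = 0.693147 / 0.2716 = 2.552 h

2.55 h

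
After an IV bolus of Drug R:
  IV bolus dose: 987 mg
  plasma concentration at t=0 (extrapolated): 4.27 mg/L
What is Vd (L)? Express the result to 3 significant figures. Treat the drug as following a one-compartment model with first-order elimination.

231 L

Vd = Dose / C₀ = 987.0 / 4.27 = 231.1 L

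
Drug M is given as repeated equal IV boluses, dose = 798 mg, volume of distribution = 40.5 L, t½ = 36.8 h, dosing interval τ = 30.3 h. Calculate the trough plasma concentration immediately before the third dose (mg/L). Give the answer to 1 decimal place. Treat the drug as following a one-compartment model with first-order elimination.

C₀ per dose = Dose / Vd = 798 / 40.5 = 19.70 mg/L
k = ln2 / t½ = 0.693147 / 36.8 = 0.01884 h⁻¹
Fraction remaining after one interval: r = e^(−kτ) = e^(−0.01884 × 30.3) = 0.5650
Before dose 3, 2 doses have been given (aged 1τ, 2τ).
C_trough = C₀ × (r + r²) = 19.70 × (0.5650 + 0.3192) = 17.42 mg/L

17.4 mg/L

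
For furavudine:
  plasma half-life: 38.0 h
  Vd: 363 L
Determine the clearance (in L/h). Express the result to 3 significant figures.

k = ln2 / t½ = 0.693147 / 38.0 = 0.01824 h⁻¹
CL = k × Vd = 0.01824 × 363 = 6.621 L/h

6.62 L/h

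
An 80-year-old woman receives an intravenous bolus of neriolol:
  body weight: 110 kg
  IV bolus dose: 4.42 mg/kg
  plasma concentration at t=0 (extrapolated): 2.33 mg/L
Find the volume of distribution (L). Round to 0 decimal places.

Dose = 4.42 × 110 = 486.2 mg
Vd = Dose / C₀ = 486.2 / 2.33 = 208.7 L

209 L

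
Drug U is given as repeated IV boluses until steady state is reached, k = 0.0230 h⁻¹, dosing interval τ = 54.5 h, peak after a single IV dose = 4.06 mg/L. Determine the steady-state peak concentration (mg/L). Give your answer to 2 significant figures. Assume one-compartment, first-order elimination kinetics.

e^(−kτ) = e^(−0.02300 × 54.5) = 0.2855
Accumulation ratio R = 1 / (1 − e^(−kτ)) = 1 / (1 − 0.2855) = 1.400
Steady-state peak = C₀ × R = 4.06 × 1.400 = 5.684 mg/L

5.7 mg/L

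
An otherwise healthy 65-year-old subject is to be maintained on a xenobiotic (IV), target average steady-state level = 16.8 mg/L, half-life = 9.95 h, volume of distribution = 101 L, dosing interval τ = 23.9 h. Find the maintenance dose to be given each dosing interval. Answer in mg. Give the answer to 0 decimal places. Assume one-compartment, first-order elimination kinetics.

2825 mg

k = ln2 / t½ = 0.693147 / 9.95 = 0.06966 h⁻¹
CL = k × Vd = 0.06966 × 101 = 7.036 L/h
At steady state, Dose/τ = Css × CL.
Dose = Css × CL × τ = 16.8 × 7.036 × 23.9 = 2825 mg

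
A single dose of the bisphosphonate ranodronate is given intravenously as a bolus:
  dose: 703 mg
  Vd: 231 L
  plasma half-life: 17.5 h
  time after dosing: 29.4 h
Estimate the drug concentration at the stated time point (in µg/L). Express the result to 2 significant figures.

C₀ = Dose / Vd = 703.0 / 231 = 3.043 mg/L
k = ln2 / t½ = 0.693147 / 17.5 = 0.03961 h⁻¹
C = C₀ · e^(−k·t) = 3.043 × e^(−0.03961 × 29.4)
  = 3.043 × 0.3121 = 0.9497 mg/L
Convert: 0.9497 mg/L × 1000 = 949.7 µg/L

950 µg/L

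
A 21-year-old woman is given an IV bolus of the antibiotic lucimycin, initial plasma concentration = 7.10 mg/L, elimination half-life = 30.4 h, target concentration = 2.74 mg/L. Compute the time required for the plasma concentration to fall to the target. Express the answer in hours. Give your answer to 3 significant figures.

41.8 h

k = ln2 / t½ = 0.693147 / 30.4 = 0.02280 h⁻¹
t = ln(C₀ / C) / k = ln(7.100 / 2.74) / 0.02280
  = ln(2.591) / 0.02280 = 0.9520 / 0.02280 = 41.75 h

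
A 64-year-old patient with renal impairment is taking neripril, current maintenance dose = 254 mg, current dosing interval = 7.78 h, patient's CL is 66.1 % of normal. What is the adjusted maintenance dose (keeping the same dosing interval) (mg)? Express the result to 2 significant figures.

To keep the same average steady-state level, dosing rate must scale with clearance.
CL ratio = 66.1 / 100 = 0.6610
New dose (same interval) = 254 × 0.6610 = 167.9 mg

170 mg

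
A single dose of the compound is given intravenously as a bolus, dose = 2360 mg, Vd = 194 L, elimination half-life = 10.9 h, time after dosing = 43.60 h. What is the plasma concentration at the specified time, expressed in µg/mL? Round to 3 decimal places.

C₀ = Dose / Vd = 2360 / 194 = 12.16 mg/L
k = ln2 / t½ = 0.693147 / 10.9 = 0.06359 h⁻¹
t / t½ = 43.60 / 10.9 = 4 half-lives
C = C₀ × (1/2)^4 = 12.16 × 0.06250 = 0.7600 mg/L
(0.7600 mg/L = 0.7600 µg/mL)

0.760 µg/mL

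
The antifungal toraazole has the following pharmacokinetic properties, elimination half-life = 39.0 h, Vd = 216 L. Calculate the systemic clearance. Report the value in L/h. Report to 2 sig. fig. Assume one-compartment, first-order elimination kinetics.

3.8 L/h

k = ln2 / t½ = 0.693147 / 39.0 = 0.01777 h⁻¹
CL = k × Vd = 0.01777 × 216 = 3.838 L/h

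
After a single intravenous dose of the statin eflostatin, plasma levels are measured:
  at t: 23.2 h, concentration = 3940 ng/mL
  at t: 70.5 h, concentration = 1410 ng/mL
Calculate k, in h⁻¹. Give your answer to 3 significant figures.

k = ln(C₁/C₂) / (t₂ − t₁) = ln(3940/1410) / (70.5 − 23.2)
  = 1.028 / 47.30 = 0.02173 h⁻¹

0.0217 h⁻¹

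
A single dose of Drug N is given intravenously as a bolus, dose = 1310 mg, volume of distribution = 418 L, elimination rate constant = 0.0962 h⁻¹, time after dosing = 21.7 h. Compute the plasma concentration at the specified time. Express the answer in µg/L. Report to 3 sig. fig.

C₀ = Dose / Vd = 1310 / 418 = 3.134 mg/L
C = C₀ · e^(−k·t) = 3.134 × e^(−0.09620 × 21.7)
  = 3.134 × 0.1240 = 0.3886 mg/L
Convert: 0.3886 mg/L × 1000 = 388.6 µg/L

389 µg/L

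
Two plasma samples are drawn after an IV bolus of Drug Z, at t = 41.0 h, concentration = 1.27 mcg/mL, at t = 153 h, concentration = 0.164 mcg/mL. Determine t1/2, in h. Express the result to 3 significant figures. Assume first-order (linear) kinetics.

37.9 h

k = ln(C₁/C₂) / (t₂ − t₁) = ln(1.27/0.164) / (153 − 41.0)
  = 2.047 / 112.0 = 0.01828 h⁻¹
t½ = ln2 / k = 0.693147 / 0.01828 = 37.92 h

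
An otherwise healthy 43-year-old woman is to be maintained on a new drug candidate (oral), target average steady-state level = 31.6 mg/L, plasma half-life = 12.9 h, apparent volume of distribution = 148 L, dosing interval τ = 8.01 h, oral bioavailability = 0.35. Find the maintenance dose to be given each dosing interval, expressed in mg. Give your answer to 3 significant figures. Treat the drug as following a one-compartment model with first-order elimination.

k = ln2 / t½ = 0.693147 / 12.9 = 0.05373 h⁻¹
CL = k × Vd = 0.05373 × 148 = 7.952 L/h
At steady state, F × (Dose/τ) = Css × CL.
Dose = Css × CL × τ / F = 31.6 × 7.952 × 8.01 / 0.35 = 5751 mg

5750 mg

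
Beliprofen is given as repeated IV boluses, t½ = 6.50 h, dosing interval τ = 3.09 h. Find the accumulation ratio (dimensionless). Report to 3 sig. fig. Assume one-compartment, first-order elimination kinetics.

3.56

k = ln2 / t½ = 0.693147 / 6.50 = 0.1066 h⁻¹
e^(−kτ) = e^(−0.1066 × 3.09) = 0.7194
Accumulation ratio R = 1 / (1 − e^(−kτ)) = 1 / (1 − 0.7194) = 3.564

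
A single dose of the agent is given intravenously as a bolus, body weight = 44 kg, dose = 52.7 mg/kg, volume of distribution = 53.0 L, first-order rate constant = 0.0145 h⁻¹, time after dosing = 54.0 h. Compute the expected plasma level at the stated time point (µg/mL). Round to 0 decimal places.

Total dose = 52.7 × 44 = 2319 mg
C₀ = Dose / Vd = 2319 / 53.0 = 43.75 mg/L
C = C₀ · e^(−k·t) = 43.75 × e^(−0.01450 × 54.0)
  = 43.75 × 0.4570 = 19.99 mg/L
(19.99 mg/L = 19.99 µg/mL)

20 µg/mL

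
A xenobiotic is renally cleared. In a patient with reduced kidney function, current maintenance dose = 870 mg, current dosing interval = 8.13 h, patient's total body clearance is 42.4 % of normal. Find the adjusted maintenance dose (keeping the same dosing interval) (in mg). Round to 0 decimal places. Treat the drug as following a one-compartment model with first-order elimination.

To keep the same average steady-state level, dosing rate must scale with clearance.
CL ratio = 42.4 / 100 = 0.4240
New dose (same interval) = 870 × 0.4240 = 368.9 mg

369 mg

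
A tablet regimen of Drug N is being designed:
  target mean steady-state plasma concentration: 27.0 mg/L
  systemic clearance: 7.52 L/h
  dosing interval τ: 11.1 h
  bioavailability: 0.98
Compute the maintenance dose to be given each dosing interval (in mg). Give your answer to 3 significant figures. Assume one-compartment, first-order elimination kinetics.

At steady state, F × (Dose/τ) = Css × CL.
Dose = Css × CL × τ / F = 27.0 × 7.520 × 11.1 / 0.98 = 2300 mg

2300 mg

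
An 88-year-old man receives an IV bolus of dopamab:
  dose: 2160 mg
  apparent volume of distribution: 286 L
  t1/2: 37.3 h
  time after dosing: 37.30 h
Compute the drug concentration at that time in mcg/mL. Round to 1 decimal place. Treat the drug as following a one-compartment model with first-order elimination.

3.8 mcg/mL

C₀ = Dose / Vd = 2160 / 286 = 7.552 mg/L
k = ln2 / t½ = 0.693147 / 37.3 = 0.01858 h⁻¹
t / t½ = 37.30 / 37.3 = 1 half-lives
C = C₀ × (1/2)^1 = 7.552 × 0.5000 = 3.776 mg/L
(3.776 mg/L = 3.776 mcg/mL)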